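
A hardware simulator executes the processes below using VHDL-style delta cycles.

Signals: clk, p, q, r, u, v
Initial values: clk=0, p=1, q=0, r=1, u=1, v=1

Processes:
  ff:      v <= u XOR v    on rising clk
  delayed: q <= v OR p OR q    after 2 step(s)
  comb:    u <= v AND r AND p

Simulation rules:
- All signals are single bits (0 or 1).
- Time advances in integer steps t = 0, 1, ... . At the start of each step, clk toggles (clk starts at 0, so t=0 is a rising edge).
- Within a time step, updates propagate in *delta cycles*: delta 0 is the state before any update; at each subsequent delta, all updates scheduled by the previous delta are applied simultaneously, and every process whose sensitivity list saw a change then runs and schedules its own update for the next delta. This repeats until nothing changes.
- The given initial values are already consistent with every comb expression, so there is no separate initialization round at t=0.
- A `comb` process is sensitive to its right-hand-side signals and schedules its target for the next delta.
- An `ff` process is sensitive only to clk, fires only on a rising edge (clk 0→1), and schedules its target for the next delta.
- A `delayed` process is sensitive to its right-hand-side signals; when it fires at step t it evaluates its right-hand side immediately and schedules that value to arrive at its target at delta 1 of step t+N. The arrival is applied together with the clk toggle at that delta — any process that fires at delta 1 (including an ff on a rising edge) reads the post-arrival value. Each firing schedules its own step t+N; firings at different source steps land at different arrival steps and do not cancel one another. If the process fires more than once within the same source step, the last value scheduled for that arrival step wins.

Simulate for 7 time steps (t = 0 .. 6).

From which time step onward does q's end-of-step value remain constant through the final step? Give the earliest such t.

2

t0.Δ0 u=1 r=1 clk=0 v=1 p=1 q=0
t0.Δ1 u=1 r=1 clk=1 v=1 p=1 q=0
t0.Δ2 u=1 r=1 clk=1 v=0 p=1 q=0
t0.Δ3 u=0 r=1 clk=1 v=0 p=1 q=0
t1.Δ0 u=0 r=1 clk=1 v=0 p=1 q=0
t1.Δ1 u=0 r=1 clk=0 v=0 p=1 q=0
t2.Δ0 u=0 r=1 clk=0 v=0 p=1 q=0
t2.Δ1 u=0 r=1 clk=1 v=0 p=1 q=1
t3.Δ0 u=0 r=1 clk=1 v=0 p=1 q=1
t3.Δ1 u=0 r=1 clk=0 v=0 p=1 q=1
t4.Δ0 u=0 r=1 clk=0 v=0 p=1 q=1
t4.Δ1 u=0 r=1 clk=1 v=0 p=1 q=1
t5.Δ0 u=0 r=1 clk=1 v=0 p=1 q=1
t5.Δ1 u=0 r=1 clk=0 v=0 p=1 q=1
t6.Δ0 u=0 r=1 clk=0 v=0 p=1 q=1
t6.Δ1 u=0 r=1 clk=1 v=0 p=1 q=1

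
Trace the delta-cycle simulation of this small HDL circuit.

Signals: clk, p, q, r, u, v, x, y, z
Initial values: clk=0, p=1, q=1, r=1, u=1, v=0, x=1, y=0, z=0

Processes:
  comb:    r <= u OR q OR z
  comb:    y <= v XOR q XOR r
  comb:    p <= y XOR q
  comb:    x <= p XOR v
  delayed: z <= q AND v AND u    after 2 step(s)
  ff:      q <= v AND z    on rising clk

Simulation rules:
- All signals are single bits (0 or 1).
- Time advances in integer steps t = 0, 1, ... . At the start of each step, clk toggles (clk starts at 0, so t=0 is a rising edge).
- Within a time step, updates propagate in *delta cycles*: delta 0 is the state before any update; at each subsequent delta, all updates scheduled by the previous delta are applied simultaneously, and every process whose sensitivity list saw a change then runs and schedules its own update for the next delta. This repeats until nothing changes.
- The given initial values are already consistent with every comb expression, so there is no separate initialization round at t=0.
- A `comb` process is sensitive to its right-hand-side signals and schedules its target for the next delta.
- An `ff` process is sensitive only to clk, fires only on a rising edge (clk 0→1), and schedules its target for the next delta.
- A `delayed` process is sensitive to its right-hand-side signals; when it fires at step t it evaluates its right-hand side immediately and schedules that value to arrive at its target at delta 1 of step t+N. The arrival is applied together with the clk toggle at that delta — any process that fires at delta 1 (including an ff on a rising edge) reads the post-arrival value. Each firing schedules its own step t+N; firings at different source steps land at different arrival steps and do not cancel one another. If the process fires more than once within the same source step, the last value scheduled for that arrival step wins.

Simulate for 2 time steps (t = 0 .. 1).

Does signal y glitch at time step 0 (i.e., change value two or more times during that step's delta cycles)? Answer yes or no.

no

t=0 Δ0: z=0 r=1 x=1 u=1 v=0 y=0 clk=0 p=1 q=1
  Δ1: clk:0→1
  Δ2: q:1→0
  Δ3: y:0→1, p:1→0
  Δ4: x:1→0, p:0→1
  Δ5: x:0→1
  (5Δ to stable)
t=1 Δ0: z=0 r=1 x=1 u=1 v=0 y=1 clk=1 p=1 q=0
  Δ1: clk:1→0
  (1Δ to stable)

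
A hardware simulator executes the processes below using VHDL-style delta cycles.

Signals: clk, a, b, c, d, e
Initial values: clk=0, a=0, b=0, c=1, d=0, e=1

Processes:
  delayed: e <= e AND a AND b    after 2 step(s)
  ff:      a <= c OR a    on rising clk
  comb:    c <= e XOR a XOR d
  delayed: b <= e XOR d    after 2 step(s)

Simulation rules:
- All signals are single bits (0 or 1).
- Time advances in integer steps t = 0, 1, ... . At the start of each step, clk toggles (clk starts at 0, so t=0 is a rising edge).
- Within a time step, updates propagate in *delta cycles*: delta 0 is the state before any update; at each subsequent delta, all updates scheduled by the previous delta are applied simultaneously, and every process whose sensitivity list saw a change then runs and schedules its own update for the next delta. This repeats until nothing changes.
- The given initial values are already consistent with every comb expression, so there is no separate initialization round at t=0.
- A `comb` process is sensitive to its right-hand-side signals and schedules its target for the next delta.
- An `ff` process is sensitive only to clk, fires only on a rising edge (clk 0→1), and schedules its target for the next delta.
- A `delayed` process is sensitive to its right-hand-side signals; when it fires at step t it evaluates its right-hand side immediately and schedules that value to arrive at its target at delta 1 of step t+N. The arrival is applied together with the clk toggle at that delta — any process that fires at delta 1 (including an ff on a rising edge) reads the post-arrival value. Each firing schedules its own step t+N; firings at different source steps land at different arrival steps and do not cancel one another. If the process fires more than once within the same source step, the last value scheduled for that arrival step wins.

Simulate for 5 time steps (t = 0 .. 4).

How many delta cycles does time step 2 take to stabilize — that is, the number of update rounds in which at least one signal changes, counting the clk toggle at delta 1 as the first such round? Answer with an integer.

2

t=0 Δ0: c=1 d=0 clk=0 e=1 a=0 b=0
  Δ1: clk:0→1
  Δ2: a:0→1
  Δ3: c:1→0
  (3Δ to stable)
t=1 Δ0: c=0 d=0 clk=1 e=1 a=1 b=0
  Δ1: clk:1→0
  (1Δ to stable)
t=2 Δ0: c=0 d=0 clk=0 e=1 a=1 b=0
  Δ1: clk:0→1, e:1→0
  Δ2: c:0→1
  (2Δ to stable)
t=3 Δ0: c=1 d=0 clk=1 e=0 a=1 b=0
  Δ1: clk:1→0
  (1Δ to stable)
t=4 Δ0: c=1 d=0 clk=0 e=0 a=1 b=0
  Δ1: clk:0→1
  (1Δ to stable)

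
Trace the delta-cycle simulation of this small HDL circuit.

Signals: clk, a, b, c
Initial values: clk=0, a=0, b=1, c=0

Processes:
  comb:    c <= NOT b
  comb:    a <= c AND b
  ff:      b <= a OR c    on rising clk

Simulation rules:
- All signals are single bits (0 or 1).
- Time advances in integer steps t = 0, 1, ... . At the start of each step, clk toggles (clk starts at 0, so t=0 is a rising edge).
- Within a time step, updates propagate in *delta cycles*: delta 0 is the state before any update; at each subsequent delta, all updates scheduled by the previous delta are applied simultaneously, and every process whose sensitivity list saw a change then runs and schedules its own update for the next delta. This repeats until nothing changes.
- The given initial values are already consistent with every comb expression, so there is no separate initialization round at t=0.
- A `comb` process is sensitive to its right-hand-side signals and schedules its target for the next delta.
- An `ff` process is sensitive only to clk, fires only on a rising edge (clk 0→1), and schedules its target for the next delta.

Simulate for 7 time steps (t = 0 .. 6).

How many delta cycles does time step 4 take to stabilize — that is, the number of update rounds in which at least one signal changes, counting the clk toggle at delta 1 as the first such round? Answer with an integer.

[bits: b,c,clk,a]
t=0: Δ0=1000 Δ1=1010 Δ2=0010 Δ3=0110 | 3Δ
t=1: Δ0=0110 Δ1=0100 | 1Δ
t=2: Δ0=0100 Δ1=0110 Δ2=1110 Δ3=1011 Δ4=1010 | 4Δ
t=3: Δ0=1010 Δ1=1000 | 1Δ
t=4: Δ0=1000 Δ1=1010 Δ2=0010 Δ3=0110 | 3Δ
t=5: Δ0=0110 Δ1=0100 | 1Δ
t=6: Δ0=0100 Δ1=0110 Δ2=1110 Δ3=1011 Δ4=1010 | 4Δ

3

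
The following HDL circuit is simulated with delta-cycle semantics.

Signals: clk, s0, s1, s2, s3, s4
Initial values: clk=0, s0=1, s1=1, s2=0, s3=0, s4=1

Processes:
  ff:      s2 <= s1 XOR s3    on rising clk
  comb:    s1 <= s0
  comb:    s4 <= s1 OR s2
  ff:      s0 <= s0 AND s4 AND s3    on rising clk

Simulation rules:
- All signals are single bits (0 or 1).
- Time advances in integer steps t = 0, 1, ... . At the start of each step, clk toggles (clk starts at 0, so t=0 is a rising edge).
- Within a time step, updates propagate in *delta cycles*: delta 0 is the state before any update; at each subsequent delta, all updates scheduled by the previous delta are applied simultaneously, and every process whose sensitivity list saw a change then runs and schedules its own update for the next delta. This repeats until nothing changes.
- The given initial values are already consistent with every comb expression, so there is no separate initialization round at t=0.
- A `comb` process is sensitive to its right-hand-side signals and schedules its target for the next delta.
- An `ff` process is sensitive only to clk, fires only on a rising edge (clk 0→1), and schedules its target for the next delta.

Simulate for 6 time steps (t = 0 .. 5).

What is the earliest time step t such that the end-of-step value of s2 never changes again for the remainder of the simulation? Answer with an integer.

t0.Δ0 s0=1 clk=0 s3=0 s1=1 s2=0 s4=1
t0.Δ1 s0=1 clk=1 s3=0 s1=1 s2=0 s4=1
t0.Δ2 s0=0 clk=1 s3=0 s1=1 s2=1 s4=1
t0.Δ3 s0=0 clk=1 s3=0 s1=0 s2=1 s4=1
t1.Δ0 s0=0 clk=1 s3=0 s1=0 s2=1 s4=1
t1.Δ1 s0=0 clk=0 s3=0 s1=0 s2=1 s4=1
t2.Δ0 s0=0 clk=0 s3=0 s1=0 s2=1 s4=1
t2.Δ1 s0=0 clk=1 s3=0 s1=0 s2=1 s4=1
t2.Δ2 s0=0 clk=1 s3=0 s1=0 s2=0 s4=1
t2.Δ3 s0=0 clk=1 s3=0 s1=0 s2=0 s4=0
t3.Δ0 s0=0 clk=1 s3=0 s1=0 s2=0 s4=0
t3.Δ1 s0=0 clk=0 s3=0 s1=0 s2=0 s4=0
t4.Δ0 s0=0 clk=0 s3=0 s1=0 s2=0 s4=0
t4.Δ1 s0=0 clk=1 s3=0 s1=0 s2=0 s4=0
t5.Δ0 s0=0 clk=1 s3=0 s1=0 s2=0 s4=0
t5.Δ1 s0=0 clk=0 s3=0 s1=0 s2=0 s4=0

2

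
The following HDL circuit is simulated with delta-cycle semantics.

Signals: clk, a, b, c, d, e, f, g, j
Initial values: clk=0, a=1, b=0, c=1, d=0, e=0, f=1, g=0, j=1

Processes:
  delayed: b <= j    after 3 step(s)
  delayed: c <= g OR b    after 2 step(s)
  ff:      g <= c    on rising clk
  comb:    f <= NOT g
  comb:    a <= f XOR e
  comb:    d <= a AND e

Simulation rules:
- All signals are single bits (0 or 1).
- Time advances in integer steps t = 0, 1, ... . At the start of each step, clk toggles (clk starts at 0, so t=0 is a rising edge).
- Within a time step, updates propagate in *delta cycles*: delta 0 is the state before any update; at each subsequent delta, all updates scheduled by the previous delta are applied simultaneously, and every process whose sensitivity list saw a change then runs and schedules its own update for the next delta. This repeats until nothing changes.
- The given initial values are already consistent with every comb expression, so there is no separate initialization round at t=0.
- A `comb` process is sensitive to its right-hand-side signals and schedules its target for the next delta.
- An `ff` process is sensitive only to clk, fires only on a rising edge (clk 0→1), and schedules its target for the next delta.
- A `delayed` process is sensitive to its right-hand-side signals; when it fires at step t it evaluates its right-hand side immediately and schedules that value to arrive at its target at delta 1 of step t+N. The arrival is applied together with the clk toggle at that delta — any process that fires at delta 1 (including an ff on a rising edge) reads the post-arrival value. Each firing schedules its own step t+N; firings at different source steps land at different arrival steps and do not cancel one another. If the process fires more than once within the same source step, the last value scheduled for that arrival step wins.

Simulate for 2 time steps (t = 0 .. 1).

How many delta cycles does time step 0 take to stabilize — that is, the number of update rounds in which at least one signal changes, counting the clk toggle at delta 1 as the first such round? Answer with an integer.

t0.Δ0 e=0 g=0 clk=0 f=1 a=1 j=1 d=0 b=0 c=1
t0.Δ1 e=0 g=0 clk=1 f=1 a=1 j=1 d=0 b=0 c=1
t0.Δ2 e=0 g=1 clk=1 f=1 a=1 j=1 d=0 b=0 c=1
t0.Δ3 e=0 g=1 clk=1 f=0 a=1 j=1 d=0 b=0 c=1
t0.Δ4 e=0 g=1 clk=1 f=0 a=0 j=1 d=0 b=0 c=1
t1.Δ0 e=0 g=1 clk=1 f=0 a=0 j=1 d=0 b=0 c=1
t1.Δ1 e=0 g=1 clk=0 f=0 a=0 j=1 d=0 b=0 c=1

4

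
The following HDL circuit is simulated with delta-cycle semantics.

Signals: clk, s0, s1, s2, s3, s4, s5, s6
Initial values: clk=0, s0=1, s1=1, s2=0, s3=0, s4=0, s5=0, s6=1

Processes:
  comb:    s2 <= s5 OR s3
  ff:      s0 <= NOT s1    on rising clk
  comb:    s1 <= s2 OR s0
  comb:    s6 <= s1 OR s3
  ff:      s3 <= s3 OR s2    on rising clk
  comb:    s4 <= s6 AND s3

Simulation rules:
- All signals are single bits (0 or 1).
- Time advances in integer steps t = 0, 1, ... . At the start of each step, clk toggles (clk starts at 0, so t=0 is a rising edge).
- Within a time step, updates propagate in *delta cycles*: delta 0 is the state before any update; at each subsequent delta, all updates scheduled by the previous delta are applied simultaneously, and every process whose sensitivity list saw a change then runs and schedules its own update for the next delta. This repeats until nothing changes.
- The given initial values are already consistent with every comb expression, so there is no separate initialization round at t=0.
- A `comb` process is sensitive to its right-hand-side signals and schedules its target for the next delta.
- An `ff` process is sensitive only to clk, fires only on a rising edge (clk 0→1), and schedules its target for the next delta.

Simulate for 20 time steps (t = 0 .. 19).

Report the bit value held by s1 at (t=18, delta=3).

1

t0.Δ0 s6=1 s3=0 s2=0 clk=0 s4=0 s5=0 s0=1 s1=1
t0.Δ1 s6=1 s3=0 s2=0 clk=1 s4=0 s5=0 s0=1 s1=1
t0.Δ2 s6=1 s3=0 s2=0 clk=1 s4=0 s5=0 s0=0 s1=1
t0.Δ3 s6=1 s3=0 s2=0 clk=1 s4=0 s5=0 s0=0 s1=0
t0.Δ4 s6=0 s3=0 s2=0 clk=1 s4=0 s5=0 s0=0 s1=0
t1.Δ0 s6=0 s3=0 s2=0 clk=1 s4=0 s5=0 s0=0 s1=0
t1.Δ1 s6=0 s3=0 s2=0 clk=0 s4=0 s5=0 s0=0 s1=0
t2.Δ0 s6=0 s3=0 s2=0 clk=0 s4=0 s5=0 s0=0 s1=0
t2.Δ1 s6=0 s3=0 s2=0 clk=1 s4=0 s5=0 s0=0 s1=0
t2.Δ2 s6=0 s3=0 s2=0 clk=1 s4=0 s5=0 s0=1 s1=0
t2.Δ3 s6=0 s3=0 s2=0 clk=1 s4=0 s5=0 s0=1 s1=1
t2.Δ4 s6=1 s3=0 s2=0 clk=1 s4=0 s5=0 s0=1 s1=1
t3.Δ0 s6=1 s3=0 s2=0 clk=1 s4=0 s5=0 s0=1 s1=1
t3.Δ1 s6=1 s3=0 s2=0 clk=0 s4=0 s5=0 s0=1 s1=1
t4.Δ0 s6=1 s3=0 s2=0 clk=0 s4=0 s5=0 s0=1 s1=1
t4.Δ1 s6=1 s3=0 s2=0 clk=1 s4=0 s5=0 s0=1 s1=1
t4.Δ2 s6=1 s3=0 s2=0 clk=1 s4=0 s5=0 s0=0 s1=1
t4.Δ3 s6=1 s3=0 s2=0 clk=1 s4=0 s5=0 s0=0 s1=0
t4.Δ4 s6=0 s3=0 s2=0 clk=1 s4=0 s5=0 s0=0 s1=0
t5.Δ0 s6=0 s3=0 s2=0 clk=1 s4=0 s5=0 s0=0 s1=0
t5.Δ1 s6=0 s3=0 s2=0 clk=0 s4=0 s5=0 s0=0 s1=0
t6.Δ0 s6=0 s3=0 s2=0 clk=0 s4=0 s5=0 s0=0 s1=0
t6.Δ1 s6=0 s3=0 s2=0 clk=1 s4=0 s5=0 s0=0 s1=0
t6.Δ2 s6=0 s3=0 s2=0 clk=1 s4=0 s5=0 s0=1 s1=0
t6.Δ3 s6=0 s3=0 s2=0 clk=1 s4=0 s5=0 s0=1 s1=1
t6.Δ4 s6=1 s3=0 s2=0 clk=1 s4=0 s5=0 s0=1 s1=1
t7.Δ0 s6=1 s3=0 s2=0 clk=1 s4=0 s5=0 s0=1 s1=1
t7.Δ1 s6=1 s3=0 s2=0 clk=0 s4=0 s5=0 s0=1 s1=1
t8.Δ0 s6=1 s3=0 s2=0 clk=0 s4=0 s5=0 s0=1 s1=1
t8.Δ1 s6=1 s3=0 s2=0 clk=1 s4=0 s5=0 s0=1 s1=1
t8.Δ2 s6=1 s3=0 s2=0 clk=1 s4=0 s5=0 s0=0 s1=1
t8.Δ3 s6=1 s3=0 s2=0 clk=1 s4=0 s5=0 s0=0 s1=0
t8.Δ4 s6=0 s3=0 s2=0 clk=1 s4=0 s5=0 s0=0 s1=0
t9.Δ0 s6=0 s3=0 s2=0 clk=1 s4=0 s5=0 s0=0 s1=0
t9.Δ1 s6=0 s3=0 s2=0 clk=0 s4=0 s5=0 s0=0 s1=0
t10.Δ0 s6=0 s3=0 s2=0 clk=0 s4=0 s5=0 s0=0 s1=0
t10.Δ1 s6=0 s3=0 s2=0 clk=1 s4=0 s5=0 s0=0 s1=0
t10.Δ2 s6=0 s3=0 s2=0 clk=1 s4=0 s5=0 s0=1 s1=0
t10.Δ3 s6=0 s3=0 s2=0 clk=1 s4=0 s5=0 s0=1 s1=1
t10.Δ4 s6=1 s3=0 s2=0 clk=1 s4=0 s5=0 s0=1 s1=1
t11.Δ0 s6=1 s3=0 s2=0 clk=1 s4=0 s5=0 s0=1 s1=1
t11.Δ1 s6=1 s3=0 s2=0 clk=0 s4=0 s5=0 s0=1 s1=1
t12.Δ0 s6=1 s3=0 s2=0 clk=0 s4=0 s5=0 s0=1 s1=1
t12.Δ1 s6=1 s3=0 s2=0 clk=1 s4=0 s5=0 s0=1 s1=1
t12.Δ2 s6=1 s3=0 s2=0 clk=1 s4=0 s5=0 s0=0 s1=1
t12.Δ3 s6=1 s3=0 s2=0 clk=1 s4=0 s5=0 s0=0 s1=0
t12.Δ4 s6=0 s3=0 s2=0 clk=1 s4=0 s5=0 s0=0 s1=0
t13.Δ0 s6=0 s3=0 s2=0 clk=1 s4=0 s5=0 s0=0 s1=0
t13.Δ1 s6=0 s3=0 s2=0 clk=0 s4=0 s5=0 s0=0 s1=0
t14.Δ0 s6=0 s3=0 s2=0 clk=0 s4=0 s5=0 s0=0 s1=0
t14.Δ1 s6=0 s3=0 s2=0 clk=1 s4=0 s5=0 s0=0 s1=0
t14.Δ2 s6=0 s3=0 s2=0 clk=1 s4=0 s5=0 s0=1 s1=0
t14.Δ3 s6=0 s3=0 s2=0 clk=1 s4=0 s5=0 s0=1 s1=1
t14.Δ4 s6=1 s3=0 s2=0 clk=1 s4=0 s5=0 s0=1 s1=1
t15.Δ0 s6=1 s3=0 s2=0 clk=1 s4=0 s5=0 s0=1 s1=1
t15.Δ1 s6=1 s3=0 s2=0 clk=0 s4=0 s5=0 s0=1 s1=1
t16.Δ0 s6=1 s3=0 s2=0 clk=0 s4=0 s5=0 s0=1 s1=1
t16.Δ1 s6=1 s3=0 s2=0 clk=1 s4=0 s5=0 s0=1 s1=1
t16.Δ2 s6=1 s3=0 s2=0 clk=1 s4=0 s5=0 s0=0 s1=1
t16.Δ3 s6=1 s3=0 s2=0 clk=1 s4=0 s5=0 s0=0 s1=0
t16.Δ4 s6=0 s3=0 s2=0 clk=1 s4=0 s5=0 s0=0 s1=0
t17.Δ0 s6=0 s3=0 s2=0 clk=1 s4=0 s5=0 s0=0 s1=0
t17.Δ1 s6=0 s3=0 s2=0 clk=0 s4=0 s5=0 s0=0 s1=0
t18.Δ0 s6=0 s3=0 s2=0 clk=0 s4=0 s5=0 s0=0 s1=0
t18.Δ1 s6=0 s3=0 s2=0 clk=1 s4=0 s5=0 s0=0 s1=0
t18.Δ2 s6=0 s3=0 s2=0 clk=1 s4=0 s5=0 s0=1 s1=0
t18.Δ3 s6=0 s3=0 s2=0 clk=1 s4=0 s5=0 s0=1 s1=1
t18.Δ4 s6=1 s3=0 s2=0 clk=1 s4=0 s5=0 s0=1 s1=1
t19.Δ0 s6=1 s3=0 s2=0 clk=1 s4=0 s5=0 s0=1 s1=1
t19.Δ1 s6=1 s3=0 s2=0 clk=0 s4=0 s5=0 s0=1 s1=1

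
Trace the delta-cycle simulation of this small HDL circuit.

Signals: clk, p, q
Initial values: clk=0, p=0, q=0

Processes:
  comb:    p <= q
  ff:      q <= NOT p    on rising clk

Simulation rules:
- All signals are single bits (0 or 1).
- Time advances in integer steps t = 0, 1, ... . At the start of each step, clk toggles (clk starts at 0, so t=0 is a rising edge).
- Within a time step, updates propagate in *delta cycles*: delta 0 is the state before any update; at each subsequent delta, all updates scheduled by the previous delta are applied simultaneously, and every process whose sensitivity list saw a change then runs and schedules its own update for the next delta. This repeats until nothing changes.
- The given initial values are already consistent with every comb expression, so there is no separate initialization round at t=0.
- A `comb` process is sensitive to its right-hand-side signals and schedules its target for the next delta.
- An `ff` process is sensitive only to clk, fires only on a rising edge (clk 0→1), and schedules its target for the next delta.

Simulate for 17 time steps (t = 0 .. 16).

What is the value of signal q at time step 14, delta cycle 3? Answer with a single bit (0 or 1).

t0.Δ0 clk=0 q=0 p=0
t0.Δ1 clk=1 q=0 p=0
t0.Δ2 clk=1 q=1 p=0
t0.Δ3 clk=1 q=1 p=1
t1.Δ0 clk=1 q=1 p=1
t1.Δ1 clk=0 q=1 p=1
t2.Δ0 clk=0 q=1 p=1
t2.Δ1 clk=1 q=1 p=1
t2.Δ2 clk=1 q=0 p=1
t2.Δ3 clk=1 q=0 p=0
t3.Δ0 clk=1 q=0 p=0
t3.Δ1 clk=0 q=0 p=0
t4.Δ0 clk=0 q=0 p=0
t4.Δ1 clk=1 q=0 p=0
t4.Δ2 clk=1 q=1 p=0
t4.Δ3 clk=1 q=1 p=1
t5.Δ0 clk=1 q=1 p=1
t5.Δ1 clk=0 q=1 p=1
t6.Δ0 clk=0 q=1 p=1
t6.Δ1 clk=1 q=1 p=1
t6.Δ2 clk=1 q=0 p=1
t6.Δ3 clk=1 q=0 p=0
t7.Δ0 clk=1 q=0 p=0
t7.Δ1 clk=0 q=0 p=0
t8.Δ0 clk=0 q=0 p=0
t8.Δ1 clk=1 q=0 p=0
t8.Δ2 clk=1 q=1 p=0
t8.Δ3 clk=1 q=1 p=1
t9.Δ0 clk=1 q=1 p=1
t9.Δ1 clk=0 q=1 p=1
t10.Δ0 clk=0 q=1 p=1
t10.Δ1 clk=1 q=1 p=1
t10.Δ2 clk=1 q=0 p=1
t10.Δ3 clk=1 q=0 p=0
t11.Δ0 clk=1 q=0 p=0
t11.Δ1 clk=0 q=0 p=0
t12.Δ0 clk=0 q=0 p=0
t12.Δ1 clk=1 q=0 p=0
t12.Δ2 clk=1 q=1 p=0
t12.Δ3 clk=1 q=1 p=1
t13.Δ0 clk=1 q=1 p=1
t13.Δ1 clk=0 q=1 p=1
t14.Δ0 clk=0 q=1 p=1
t14.Δ1 clk=1 q=1 p=1
t14.Δ2 clk=1 q=0 p=1
t14.Δ3 clk=1 q=0 p=0
t15.Δ0 clk=1 q=0 p=0
t15.Δ1 clk=0 q=0 p=0
t16.Δ0 clk=0 q=0 p=0
t16.Δ1 clk=1 q=0 p=0
t16.Δ2 clk=1 q=1 p=0
t16.Δ3 clk=1 q=1 p=1

0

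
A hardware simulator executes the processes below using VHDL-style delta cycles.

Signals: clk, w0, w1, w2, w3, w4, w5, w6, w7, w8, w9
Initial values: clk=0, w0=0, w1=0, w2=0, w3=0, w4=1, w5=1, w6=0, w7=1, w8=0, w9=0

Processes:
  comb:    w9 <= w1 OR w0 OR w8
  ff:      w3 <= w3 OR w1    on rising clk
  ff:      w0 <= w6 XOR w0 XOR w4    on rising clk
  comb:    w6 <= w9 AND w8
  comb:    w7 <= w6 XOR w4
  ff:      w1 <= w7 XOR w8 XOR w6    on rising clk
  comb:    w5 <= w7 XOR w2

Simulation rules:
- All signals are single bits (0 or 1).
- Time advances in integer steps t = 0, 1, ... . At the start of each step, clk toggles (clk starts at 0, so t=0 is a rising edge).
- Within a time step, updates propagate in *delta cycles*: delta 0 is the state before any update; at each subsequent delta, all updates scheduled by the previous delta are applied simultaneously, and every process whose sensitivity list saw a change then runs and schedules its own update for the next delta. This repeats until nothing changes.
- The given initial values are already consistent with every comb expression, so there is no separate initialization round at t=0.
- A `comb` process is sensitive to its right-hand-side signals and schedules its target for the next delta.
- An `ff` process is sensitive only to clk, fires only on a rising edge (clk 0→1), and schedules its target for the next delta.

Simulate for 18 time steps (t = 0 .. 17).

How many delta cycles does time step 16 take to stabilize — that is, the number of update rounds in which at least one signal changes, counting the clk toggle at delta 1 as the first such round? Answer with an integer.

2

[bits: w7,w4,w3,w2,w8,w5,w0,w6,w9,clk,w1]
t=0: Δ0=11000100000 Δ1=11000100010 Δ2=11000110011 Δ3=11000110111 | 3Δ
t=1: Δ0=11000110111 Δ1=11000110101 | 1Δ
t=2: Δ0=11000110101 Δ1=11000110111 Δ2=11100100111 | 2Δ
t=3: Δ0=11100100111 Δ1=11100100101 | 1Δ
t=4: Δ0=11100100101 Δ1=11100100111 Δ2=11100110111 | 2Δ
t=5: Δ0=11100110111 Δ1=11100110101 | 1Δ
t=6: Δ0=11100110101 Δ1=11100110111 Δ2=11100100111 | 2Δ
t=7: Δ0=11100100111 Δ1=11100100101 | 1Δ
t=8: Δ0=11100100101 Δ1=11100100111 Δ2=11100110111 | 2Δ
t=9: Δ0=11100110111 Δ1=11100110101 | 1Δ
t=10: Δ0=11100110101 Δ1=11100110111 Δ2=11100100111 | 2Δ
t=11: Δ0=11100100111 Δ1=11100100101 | 1Δ
t=12: Δ0=11100100101 Δ1=11100100111 Δ2=11100110111 | 2Δ
t=13: Δ0=11100110111 Δ1=11100110101 | 1Δ
t=14: Δ0=11100110101 Δ1=11100110111 Δ2=11100100111 | 2Δ
t=15: Δ0=11100100111 Δ1=11100100101 | 1Δ
t=16: Δ0=11100100101 Δ1=11100100111 Δ2=11100110111 | 2Δ
t=17: Δ0=11100110111 Δ1=11100110101 | 1Δ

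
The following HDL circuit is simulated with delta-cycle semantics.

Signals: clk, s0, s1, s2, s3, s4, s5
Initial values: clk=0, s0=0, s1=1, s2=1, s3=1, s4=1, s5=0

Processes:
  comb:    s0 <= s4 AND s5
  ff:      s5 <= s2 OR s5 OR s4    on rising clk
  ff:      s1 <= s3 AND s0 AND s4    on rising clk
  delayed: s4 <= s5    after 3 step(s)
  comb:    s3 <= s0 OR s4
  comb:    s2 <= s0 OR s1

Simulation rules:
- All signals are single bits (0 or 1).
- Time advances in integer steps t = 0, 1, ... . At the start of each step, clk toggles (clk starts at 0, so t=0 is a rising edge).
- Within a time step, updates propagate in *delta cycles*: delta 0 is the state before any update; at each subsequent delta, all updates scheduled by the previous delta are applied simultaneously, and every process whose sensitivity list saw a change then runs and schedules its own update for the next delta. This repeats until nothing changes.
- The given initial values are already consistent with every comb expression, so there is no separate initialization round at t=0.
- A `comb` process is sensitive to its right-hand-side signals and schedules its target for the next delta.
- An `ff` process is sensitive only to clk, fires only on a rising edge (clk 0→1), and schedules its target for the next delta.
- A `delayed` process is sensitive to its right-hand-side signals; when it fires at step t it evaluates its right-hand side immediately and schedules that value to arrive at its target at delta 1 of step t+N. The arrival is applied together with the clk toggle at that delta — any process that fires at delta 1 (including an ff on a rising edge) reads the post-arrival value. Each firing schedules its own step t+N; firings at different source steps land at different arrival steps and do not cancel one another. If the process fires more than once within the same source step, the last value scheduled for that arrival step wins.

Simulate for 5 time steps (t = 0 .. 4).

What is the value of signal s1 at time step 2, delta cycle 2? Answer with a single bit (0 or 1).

1

[bits: s5,s2,s4,s0,s3,s1,clk]
t=0: Δ0=0110110 Δ1=0110111 Δ2=1110101 Δ3=1011101 Δ4=1111101 | 4Δ
t=1: Δ0=1111101 Δ1=1111100 | 1Δ
t=2: Δ0=1111100 Δ1=1111101 Δ2=1111111 | 2Δ
t=3: Δ0=1111111 Δ1=1111110 | 1Δ
t=4: Δ0=1111110 Δ1=1111111 | 1Δ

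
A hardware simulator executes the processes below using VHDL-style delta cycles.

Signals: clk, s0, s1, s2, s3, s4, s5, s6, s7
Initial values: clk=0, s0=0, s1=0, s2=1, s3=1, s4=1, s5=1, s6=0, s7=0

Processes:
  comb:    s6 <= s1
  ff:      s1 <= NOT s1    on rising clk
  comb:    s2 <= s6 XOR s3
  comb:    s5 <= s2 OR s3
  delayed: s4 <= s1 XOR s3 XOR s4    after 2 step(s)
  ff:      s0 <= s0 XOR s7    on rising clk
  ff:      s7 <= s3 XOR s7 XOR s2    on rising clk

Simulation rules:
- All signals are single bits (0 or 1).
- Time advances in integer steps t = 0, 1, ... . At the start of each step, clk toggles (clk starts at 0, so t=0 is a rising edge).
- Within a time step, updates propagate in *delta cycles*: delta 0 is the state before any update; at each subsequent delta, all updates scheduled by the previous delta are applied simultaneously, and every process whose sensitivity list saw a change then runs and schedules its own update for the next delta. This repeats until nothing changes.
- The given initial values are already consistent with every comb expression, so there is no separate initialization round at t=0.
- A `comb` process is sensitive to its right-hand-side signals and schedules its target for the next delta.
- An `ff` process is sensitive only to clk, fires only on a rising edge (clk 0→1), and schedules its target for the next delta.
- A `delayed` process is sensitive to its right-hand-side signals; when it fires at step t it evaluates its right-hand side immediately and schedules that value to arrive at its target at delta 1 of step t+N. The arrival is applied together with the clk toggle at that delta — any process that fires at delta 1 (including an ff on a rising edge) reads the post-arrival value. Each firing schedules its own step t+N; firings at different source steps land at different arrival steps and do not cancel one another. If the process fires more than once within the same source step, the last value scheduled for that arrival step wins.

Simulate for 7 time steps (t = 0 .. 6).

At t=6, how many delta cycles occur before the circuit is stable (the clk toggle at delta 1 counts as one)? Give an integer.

4

t0.Δ0 s5=1 s7=0 s2=1 s1=0 s3=1 s0=0 clk=0 s6=0 s4=1
t0.Δ1 s5=1 s7=0 s2=1 s1=0 s3=1 s0=0 clk=1 s6=0 s4=1
t0.Δ2 s5=1 s7=0 s2=1 s1=1 s3=1 s0=0 clk=1 s6=0 s4=1
t0.Δ3 s5=1 s7=0 s2=1 s1=1 s3=1 s0=0 clk=1 s6=1 s4=1
t0.Δ4 s5=1 s7=0 s2=0 s1=1 s3=1 s0=0 clk=1 s6=1 s4=1
t1.Δ0 s5=1 s7=0 s2=0 s1=1 s3=1 s0=0 clk=1 s6=1 s4=1
t1.Δ1 s5=1 s7=0 s2=0 s1=1 s3=1 s0=0 clk=0 s6=1 s4=1
t2.Δ0 s5=1 s7=0 s2=0 s1=1 s3=1 s0=0 clk=0 s6=1 s4=1
t2.Δ1 s5=1 s7=0 s2=0 s1=1 s3=1 s0=0 clk=1 s6=1 s4=1
t2.Δ2 s5=1 s7=1 s2=0 s1=0 s3=1 s0=0 clk=1 s6=1 s4=1
t2.Δ3 s5=1 s7=1 s2=0 s1=0 s3=1 s0=0 clk=1 s6=0 s4=1
t2.Δ4 s5=1 s7=1 s2=1 s1=0 s3=1 s0=0 clk=1 s6=0 s4=1
t3.Δ0 s5=1 s7=1 s2=1 s1=0 s3=1 s0=0 clk=1 s6=0 s4=1
t3.Δ1 s5=1 s7=1 s2=1 s1=0 s3=1 s0=0 clk=0 s6=0 s4=1
t4.Δ0 s5=1 s7=1 s2=1 s1=0 s3=1 s0=0 clk=0 s6=0 s4=1
t4.Δ1 s5=1 s7=1 s2=1 s1=0 s3=1 s0=0 clk=1 s6=0 s4=0
t4.Δ2 s5=1 s7=1 s2=1 s1=1 s3=1 s0=1 clk=1 s6=0 s4=0
t4.Δ3 s5=1 s7=1 s2=1 s1=1 s3=1 s0=1 clk=1 s6=1 s4=0
t4.Δ4 s5=1 s7=1 s2=0 s1=1 s3=1 s0=1 clk=1 s6=1 s4=0
t5.Δ0 s5=1 s7=1 s2=0 s1=1 s3=1 s0=1 clk=1 s6=1 s4=0
t5.Δ1 s5=1 s7=1 s2=0 s1=1 s3=1 s0=1 clk=0 s6=1 s4=0
t6.Δ0 s5=1 s7=1 s2=0 s1=1 s3=1 s0=1 clk=0 s6=1 s4=0
t6.Δ1 s5=1 s7=1 s2=0 s1=1 s3=1 s0=1 clk=1 s6=1 s4=0
t6.Δ2 s5=1 s7=0 s2=0 s1=0 s3=1 s0=0 clk=1 s6=1 s4=0
t6.Δ3 s5=1 s7=0 s2=0 s1=0 s3=1 s0=0 clk=1 s6=0 s4=0
t6.Δ4 s5=1 s7=0 s2=1 s1=0 s3=1 s0=0 clk=1 s6=0 s4=0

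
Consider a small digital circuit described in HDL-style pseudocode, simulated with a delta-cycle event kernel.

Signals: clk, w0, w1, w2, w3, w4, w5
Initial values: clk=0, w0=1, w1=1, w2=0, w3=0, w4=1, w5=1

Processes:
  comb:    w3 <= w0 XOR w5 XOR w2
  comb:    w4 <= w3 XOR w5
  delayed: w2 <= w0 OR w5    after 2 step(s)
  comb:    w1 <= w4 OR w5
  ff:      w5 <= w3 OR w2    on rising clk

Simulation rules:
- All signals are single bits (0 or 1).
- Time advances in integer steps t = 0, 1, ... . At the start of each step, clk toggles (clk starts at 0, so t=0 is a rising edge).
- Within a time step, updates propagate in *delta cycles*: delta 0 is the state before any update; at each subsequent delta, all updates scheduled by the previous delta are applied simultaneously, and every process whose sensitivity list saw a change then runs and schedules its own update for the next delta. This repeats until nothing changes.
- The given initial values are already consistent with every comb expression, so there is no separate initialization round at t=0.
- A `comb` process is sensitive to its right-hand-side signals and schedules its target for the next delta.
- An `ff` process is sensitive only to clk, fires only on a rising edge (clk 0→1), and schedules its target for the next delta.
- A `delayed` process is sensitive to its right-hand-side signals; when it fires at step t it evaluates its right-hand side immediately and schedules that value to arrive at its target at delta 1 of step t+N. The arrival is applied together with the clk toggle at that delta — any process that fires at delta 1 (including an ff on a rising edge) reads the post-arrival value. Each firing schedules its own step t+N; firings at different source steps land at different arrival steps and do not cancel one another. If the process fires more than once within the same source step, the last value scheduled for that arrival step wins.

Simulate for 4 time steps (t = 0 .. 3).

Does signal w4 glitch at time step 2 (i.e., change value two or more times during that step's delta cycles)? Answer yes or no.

no

t=0 Δ0: clk=0 w4=1 w1=1 w5=1 w3=0 w0=1 w2=0
  Δ1: clk:0→1
  Δ2: w5:1→0
  Δ3: w4:1→0, w3:0→1
  Δ4: w4:0→1, w1:1→0
  Δ5: w1:0→1
  (5Δ to stable)
t=1 Δ0: clk=1 w4=1 w1=1 w5=0 w3=1 w0=1 w2=0
  Δ1: clk:1→0
  (1Δ to stable)
t=2 Δ0: clk=0 w4=1 w1=1 w5=0 w3=1 w0=1 w2=0
  Δ1: clk:0→1, w2:0→1
  Δ2: w5:0→1, w3:1→0
  Δ3: w3:0→1
  Δ4: w4:1→0
  (4Δ to stable)
t=3 Δ0: clk=1 w4=0 w1=1 w5=1 w3=1 w0=1 w2=1
  Δ1: clk:1→0
  (1Δ to stable)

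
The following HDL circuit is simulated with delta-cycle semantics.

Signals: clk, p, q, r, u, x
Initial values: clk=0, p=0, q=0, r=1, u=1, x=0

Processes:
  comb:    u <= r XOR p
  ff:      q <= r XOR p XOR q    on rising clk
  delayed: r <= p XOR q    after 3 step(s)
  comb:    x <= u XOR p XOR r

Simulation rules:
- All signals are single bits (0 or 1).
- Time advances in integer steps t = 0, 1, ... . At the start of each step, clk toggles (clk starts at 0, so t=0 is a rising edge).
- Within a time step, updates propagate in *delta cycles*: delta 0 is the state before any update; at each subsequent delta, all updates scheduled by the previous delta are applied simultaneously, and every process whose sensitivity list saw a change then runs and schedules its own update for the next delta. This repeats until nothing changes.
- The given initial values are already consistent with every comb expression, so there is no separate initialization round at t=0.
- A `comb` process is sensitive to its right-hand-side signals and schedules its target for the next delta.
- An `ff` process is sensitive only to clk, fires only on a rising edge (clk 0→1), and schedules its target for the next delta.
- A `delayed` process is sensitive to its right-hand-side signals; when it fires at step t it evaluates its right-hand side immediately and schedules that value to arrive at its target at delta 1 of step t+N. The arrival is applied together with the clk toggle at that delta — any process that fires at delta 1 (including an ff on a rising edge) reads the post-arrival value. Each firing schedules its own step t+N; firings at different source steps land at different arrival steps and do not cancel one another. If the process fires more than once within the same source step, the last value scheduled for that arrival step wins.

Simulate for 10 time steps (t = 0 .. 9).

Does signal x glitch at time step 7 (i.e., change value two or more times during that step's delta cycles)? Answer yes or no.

yes

t0.Δ0 r=1 u=1 x=0 clk=0 q=0 p=0
t0.Δ1 r=1 u=1 x=0 clk=1 q=0 p=0
t0.Δ2 r=1 u=1 x=0 clk=1 q=1 p=0
t1.Δ0 r=1 u=1 x=0 clk=1 q=1 p=0
t1.Δ1 r=1 u=1 x=0 clk=0 q=1 p=0
t2.Δ0 r=1 u=1 x=0 clk=0 q=1 p=0
t2.Δ1 r=1 u=1 x=0 clk=1 q=1 p=0
t2.Δ2 r=1 u=1 x=0 clk=1 q=0 p=0
t3.Δ0 r=1 u=1 x=0 clk=1 q=0 p=0
t3.Δ1 r=1 u=1 x=0 clk=0 q=0 p=0
t4.Δ0 r=1 u=1 x=0 clk=0 q=0 p=0
t4.Δ1 r=1 u=1 x=0 clk=1 q=0 p=0
t4.Δ2 r=1 u=1 x=0 clk=1 q=1 p=0
t5.Δ0 r=1 u=1 x=0 clk=1 q=1 p=0
t5.Δ1 r=0 u=1 x=0 clk=0 q=1 p=0
t5.Δ2 r=0 u=0 x=1 clk=0 q=1 p=0
t5.Δ3 r=0 u=0 x=0 clk=0 q=1 p=0
t6.Δ0 r=0 u=0 x=0 clk=0 q=1 p=0
t6.Δ1 r=0 u=0 x=0 clk=1 q=1 p=0
t7.Δ0 r=0 u=0 x=0 clk=1 q=1 p=0
t7.Δ1 r=1 u=0 x=0 clk=0 q=1 p=0
t7.Δ2 r=1 u=1 x=1 clk=0 q=1 p=0
t7.Δ3 r=1 u=1 x=0 clk=0 q=1 p=0
t8.Δ0 r=1 u=1 x=0 clk=0 q=1 p=0
t8.Δ1 r=1 u=1 x=0 clk=1 q=1 p=0
t8.Δ2 r=1 u=1 x=0 clk=1 q=0 p=0
t9.Δ0 r=1 u=1 x=0 clk=1 q=0 p=0
t9.Δ1 r=1 u=1 x=0 clk=0 q=0 p=0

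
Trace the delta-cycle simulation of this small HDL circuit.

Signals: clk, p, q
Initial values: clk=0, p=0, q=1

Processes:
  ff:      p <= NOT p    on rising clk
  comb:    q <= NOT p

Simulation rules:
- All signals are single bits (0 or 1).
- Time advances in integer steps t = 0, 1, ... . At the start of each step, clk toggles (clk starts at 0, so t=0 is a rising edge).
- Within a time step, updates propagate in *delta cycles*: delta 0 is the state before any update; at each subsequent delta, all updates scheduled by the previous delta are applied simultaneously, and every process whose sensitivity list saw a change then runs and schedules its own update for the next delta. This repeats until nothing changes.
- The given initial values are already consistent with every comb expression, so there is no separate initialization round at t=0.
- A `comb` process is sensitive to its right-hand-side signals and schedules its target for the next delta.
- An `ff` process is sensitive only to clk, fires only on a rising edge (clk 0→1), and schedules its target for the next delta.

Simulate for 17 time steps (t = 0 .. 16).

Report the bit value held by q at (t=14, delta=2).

t0.Δ0 q=1 p=0 clk=0
t0.Δ1 q=1 p=0 clk=1
t0.Δ2 q=1 p=1 clk=1
t0.Δ3 q=0 p=1 clk=1
t1.Δ0 q=0 p=1 clk=1
t1.Δ1 q=0 p=1 clk=0
t2.Δ0 q=0 p=1 clk=0
t2.Δ1 q=0 p=1 clk=1
t2.Δ2 q=0 p=0 clk=1
t2.Δ3 q=1 p=0 clk=1
t3.Δ0 q=1 p=0 clk=1
t3.Δ1 q=1 p=0 clk=0
t4.Δ0 q=1 p=0 clk=0
t4.Δ1 q=1 p=0 clk=1
t4.Δ2 q=1 p=1 clk=1
t4.Δ3 q=0 p=1 clk=1
t5.Δ0 q=0 p=1 clk=1
t5.Δ1 q=0 p=1 clk=0
t6.Δ0 q=0 p=1 clk=0
t6.Δ1 q=0 p=1 clk=1
t6.Δ2 q=0 p=0 clk=1
t6.Δ3 q=1 p=0 clk=1
t7.Δ0 q=1 p=0 clk=1
t7.Δ1 q=1 p=0 clk=0
t8.Δ0 q=1 p=0 clk=0
t8.Δ1 q=1 p=0 clk=1
t8.Δ2 q=1 p=1 clk=1
t8.Δ3 q=0 p=1 clk=1
t9.Δ0 q=0 p=1 clk=1
t9.Δ1 q=0 p=1 clk=0
t10.Δ0 q=0 p=1 clk=0
t10.Δ1 q=0 p=1 clk=1
t10.Δ2 q=0 p=0 clk=1
t10.Δ3 q=1 p=0 clk=1
t11.Δ0 q=1 p=0 clk=1
t11.Δ1 q=1 p=0 clk=0
t12.Δ0 q=1 p=0 clk=0
t12.Δ1 q=1 p=0 clk=1
t12.Δ2 q=1 p=1 clk=1
t12.Δ3 q=0 p=1 clk=1
t13.Δ0 q=0 p=1 clk=1
t13.Δ1 q=0 p=1 clk=0
t14.Δ0 q=0 p=1 clk=0
t14.Δ1 q=0 p=1 clk=1
t14.Δ2 q=0 p=0 clk=1
t14.Δ3 q=1 p=0 clk=1
t15.Δ0 q=1 p=0 clk=1
t15.Δ1 q=1 p=0 clk=0
t16.Δ0 q=1 p=0 clk=0
t16.Δ1 q=1 p=0 clk=1
t16.Δ2 q=1 p=1 clk=1
t16.Δ3 q=0 p=1 clk=1

0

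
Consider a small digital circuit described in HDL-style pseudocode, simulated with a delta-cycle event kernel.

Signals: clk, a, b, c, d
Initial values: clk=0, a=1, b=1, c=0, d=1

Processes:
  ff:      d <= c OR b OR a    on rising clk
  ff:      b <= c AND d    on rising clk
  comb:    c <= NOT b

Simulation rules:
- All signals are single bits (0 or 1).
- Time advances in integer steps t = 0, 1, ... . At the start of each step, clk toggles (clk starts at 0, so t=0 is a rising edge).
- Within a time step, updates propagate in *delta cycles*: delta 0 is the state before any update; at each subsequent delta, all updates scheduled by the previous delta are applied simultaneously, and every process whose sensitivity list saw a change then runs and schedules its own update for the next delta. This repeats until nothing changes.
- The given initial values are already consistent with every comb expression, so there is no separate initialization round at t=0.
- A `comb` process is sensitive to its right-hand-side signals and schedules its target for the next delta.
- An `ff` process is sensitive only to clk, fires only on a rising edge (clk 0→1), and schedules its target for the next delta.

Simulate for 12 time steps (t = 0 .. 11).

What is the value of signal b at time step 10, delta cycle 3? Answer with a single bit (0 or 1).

1

[bits: a,d,clk,c,b]
t=0: Δ0=11001 Δ1=11101 Δ2=11100 Δ3=11110 | 3Δ
t=1: Δ0=11110 Δ1=11010 | 1Δ
t=2: Δ0=11010 Δ1=11110 Δ2=11111 Δ3=11101 | 3Δ
t=3: Δ0=11101 Δ1=11001 | 1Δ
t=4: Δ0=11001 Δ1=11101 Δ2=11100 Δ3=11110 | 3Δ
t=5: Δ0=11110 Δ1=11010 | 1Δ
t=6: Δ0=11010 Δ1=11110 Δ2=11111 Δ3=11101 | 3Δ
t=7: Δ0=11101 Δ1=11001 | 1Δ
t=8: Δ0=11001 Δ1=11101 Δ2=11100 Δ3=11110 | 3Δ
t=9: Δ0=11110 Δ1=11010 | 1Δ
t=10: Δ0=11010 Δ1=11110 Δ2=11111 Δ3=11101 | 3Δ
t=11: Δ0=11101 Δ1=11001 | 1Δ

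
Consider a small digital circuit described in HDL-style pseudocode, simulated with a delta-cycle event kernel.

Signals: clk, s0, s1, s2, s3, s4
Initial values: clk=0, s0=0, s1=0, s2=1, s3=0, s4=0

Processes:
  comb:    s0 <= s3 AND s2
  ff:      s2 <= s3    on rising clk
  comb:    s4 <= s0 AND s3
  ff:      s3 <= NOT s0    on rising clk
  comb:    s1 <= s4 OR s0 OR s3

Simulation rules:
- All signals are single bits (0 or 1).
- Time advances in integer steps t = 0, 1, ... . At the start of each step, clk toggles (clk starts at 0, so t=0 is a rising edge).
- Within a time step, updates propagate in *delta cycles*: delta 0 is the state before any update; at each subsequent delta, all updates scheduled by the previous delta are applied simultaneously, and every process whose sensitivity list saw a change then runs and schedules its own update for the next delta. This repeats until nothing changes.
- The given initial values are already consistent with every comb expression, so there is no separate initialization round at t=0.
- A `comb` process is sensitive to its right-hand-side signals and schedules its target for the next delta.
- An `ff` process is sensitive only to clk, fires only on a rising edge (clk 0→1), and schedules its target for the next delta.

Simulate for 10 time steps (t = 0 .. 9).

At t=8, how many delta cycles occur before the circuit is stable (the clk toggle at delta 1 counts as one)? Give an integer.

4

t=0 Δ0: clk=0 s3=0 s2=1 s1=0 s0=0 s4=0
  Δ1: clk:0→1
  Δ2: s3:0→1, s2:1→0
  Δ3: s1:0→1
  (3Δ to stable)
t=1 Δ0: clk=1 s3=1 s2=0 s1=1 s0=0 s4=0
  Δ1: clk:1→0
  (1Δ to stable)
t=2 Δ0: clk=0 s3=1 s2=0 s1=1 s0=0 s4=0
  Δ1: clk:0→1
  Δ2: s2:0→1
  Δ3: s0:0→1
  Δ4: s4:0→1
  (4Δ to stable)
t=3 Δ0: clk=1 s3=1 s2=1 s1=1 s0=1 s4=1
  Δ1: clk:1→0
  (1Δ to stable)
t=4 Δ0: clk=0 s3=1 s2=1 s1=1 s0=1 s4=1
  Δ1: clk:0→1
  Δ2: s3:1→0
  Δ3: s0:1→0, s4:1→0
  Δ4: s1:1→0
  (4Δ to stable)
t=5 Δ0: clk=1 s3=0 s2=1 s1=0 s0=0 s4=0
  Δ1: clk:1→0
  (1Δ to stable)
t=6 Δ0: clk=0 s3=0 s2=1 s1=0 s0=0 s4=0
  Δ1: clk:0→1
  Δ2: s3:0→1, s2:1→0
  Δ3: s1:0→1
  (3Δ to stable)
t=7 Δ0: clk=1 s3=1 s2=0 s1=1 s0=0 s4=0
  Δ1: clk:1→0
  (1Δ to stable)
t=8 Δ0: clk=0 s3=1 s2=0 s1=1 s0=0 s4=0
  Δ1: clk:0→1
  Δ2: s2:0→1
  Δ3: s0:0→1
  Δ4: s4:0→1
  (4Δ to stable)
t=9 Δ0: clk=1 s3=1 s2=1 s1=1 s0=1 s4=1
  Δ1: clk:1→0
  (1Δ to stable)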